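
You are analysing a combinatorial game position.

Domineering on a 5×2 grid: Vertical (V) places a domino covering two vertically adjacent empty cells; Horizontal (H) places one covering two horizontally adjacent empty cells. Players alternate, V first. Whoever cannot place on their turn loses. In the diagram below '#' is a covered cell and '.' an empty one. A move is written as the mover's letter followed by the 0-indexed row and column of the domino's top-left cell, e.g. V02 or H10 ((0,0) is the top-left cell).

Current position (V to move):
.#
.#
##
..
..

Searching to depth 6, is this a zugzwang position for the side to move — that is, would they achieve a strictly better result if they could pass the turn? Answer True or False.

ply 1, V at .#/.#/##/../.. | V00=-1→##/##/##/../..; V30=+1→.#/.#/##/#./#.*; V31=+1→.#/.#/##/.#/.#
ply 2: .#/.#/##/#./#. is terminal -1 (H); from .#/.#/##/../.. depth 6
suppose V passes — search the same position with H to move:
pass> ply 1, H at .#/.#/##/../.. | H30=+1→.#/.#/##/##/..*; H40=+1→.#/.#/##/../##
pass> ply 2, V at .#/.#/##/##/.. | V00=-1→##/##/##/##/..*
pass> ply 3, H at ##/##/##/##/.. | H40=+1→##/##/##/##/##*
pass> ply 4: ##/##/##/##/## is terminal -1 (V); from .#/.#/##/../.. depth 6
for V: play +1, pass -1

zugzwang(.#/.#/##/../.., V) = False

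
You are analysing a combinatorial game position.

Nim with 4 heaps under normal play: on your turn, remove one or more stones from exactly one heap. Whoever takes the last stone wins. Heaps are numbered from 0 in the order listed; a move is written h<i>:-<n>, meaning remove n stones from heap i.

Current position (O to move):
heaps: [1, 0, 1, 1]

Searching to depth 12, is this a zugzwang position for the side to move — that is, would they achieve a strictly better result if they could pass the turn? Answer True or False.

zugzwang((1,0,1,1), O) = False

[(1,0,1,1)] O move#1: h0:-1:+1/(0,0,1,1)*, h2:-1:+1/(1,0,0,1), h3:-1:+1/(1,0,1,0)
[(0,0,1,1)] X move#2: h2:-1:-1/(0,0,0,1)*, h3:-1:-1/(0,0,1,0)
[(0,0,0,1)] O move#3: h3:-1:+1/(0,0,0,0)*
[(0,0,0,0)] end (terminal -1, X#4); searched (1,0,1,1) to 12
suppose O passes — search the same position with X to move:
pass> [(1,0,1,1)] X move#1: h0:-1:+1/(0,0,1,1)*, h2:-1:+1/(1,0,0,1), h3:-1:+1/(1,0,1,0)
pass> [(0,0,1,1)] O move#2: h2:-1:-1/(0,0,0,1)*, h3:-1:-1/(0,0,1,0)
pass> [(0,0,0,1)] X move#3: h3:-1:+1/(0,0,0,0)*
pass> [(0,0,0,0)] end (terminal -1, O#4); searched (1,0,1,1) to 12
for O: play +1, pass -1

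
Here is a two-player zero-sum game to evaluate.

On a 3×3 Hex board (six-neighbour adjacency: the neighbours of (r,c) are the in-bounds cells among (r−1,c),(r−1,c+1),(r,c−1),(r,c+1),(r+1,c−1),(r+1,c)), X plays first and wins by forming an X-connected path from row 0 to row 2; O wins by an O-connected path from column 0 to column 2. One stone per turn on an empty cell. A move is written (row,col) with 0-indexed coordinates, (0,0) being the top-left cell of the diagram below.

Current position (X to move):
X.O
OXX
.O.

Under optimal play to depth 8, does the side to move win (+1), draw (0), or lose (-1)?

value(X.O/OXX/.O., X) = +1

[X.O/OXX/.O.] X move#1: (0,1):+1/XXO/OXX/.O.*, (2,0):-1/X.O/OXX/XO., (2,2):-1/X.O/OXX/.OX
[XXO/OXX/.O.] O move#2: (2,0):-1/XXO/OXX/OO.*, (2,2):-1/XXO/OXX/.OO
[XXO/OXX/OO.] X move#3: (2,2):+1/XXO/OXX/OOX*
[XXO/OXX/OOX] end (terminal -1, O#4); searched X.O/OXX/.O. to 8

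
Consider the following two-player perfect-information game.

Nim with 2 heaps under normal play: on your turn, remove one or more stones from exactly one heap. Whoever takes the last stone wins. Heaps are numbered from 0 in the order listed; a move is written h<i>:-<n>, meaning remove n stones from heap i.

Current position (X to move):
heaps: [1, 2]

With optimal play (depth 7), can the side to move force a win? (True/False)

p1 X@[(1,2)]: h0:-1[(0,2)]-1 h1:-1[(1,1)]+1* h1:-2[(1,0)]-1
p2 O@[(1,1)]: h0:-1[(0,1)]-1* h1:-1[(1,0)]-1
p3 X@[(0,1)]: h1:-1[(0,0)]+1*
p4 O@[(0,0)] terminal -1; root [(1,2)] d7

X winning at [(1,2)]: True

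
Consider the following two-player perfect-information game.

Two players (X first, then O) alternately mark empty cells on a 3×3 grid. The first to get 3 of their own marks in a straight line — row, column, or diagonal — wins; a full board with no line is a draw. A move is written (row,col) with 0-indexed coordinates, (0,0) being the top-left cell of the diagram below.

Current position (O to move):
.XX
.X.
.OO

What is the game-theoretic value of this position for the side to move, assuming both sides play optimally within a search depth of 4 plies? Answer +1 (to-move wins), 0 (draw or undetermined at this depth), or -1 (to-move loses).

value(.XX/.X./.OO, O) = +1

ply 1, O at .XX/.X./.OO | (0,0)=-1→OXX/.X./.OO; (1,0)=-1→.XX/OX./.OO; (1,2)=-1→.XX/.XO/.OO; (2,0)=+1→.XX/.X./OOO*
ply 2: .XX/.X./OOO is terminal -1 (X); from .XX/.X./.OO depth 4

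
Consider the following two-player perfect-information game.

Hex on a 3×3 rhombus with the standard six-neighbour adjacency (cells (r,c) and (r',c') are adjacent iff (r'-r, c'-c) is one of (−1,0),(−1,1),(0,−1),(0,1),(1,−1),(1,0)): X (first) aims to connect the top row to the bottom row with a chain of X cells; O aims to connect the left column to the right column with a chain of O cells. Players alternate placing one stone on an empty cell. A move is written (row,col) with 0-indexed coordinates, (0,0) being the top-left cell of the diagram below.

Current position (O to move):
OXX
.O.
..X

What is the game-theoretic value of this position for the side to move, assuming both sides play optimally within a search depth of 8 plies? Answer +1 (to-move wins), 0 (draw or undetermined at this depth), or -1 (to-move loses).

[OXX/.O./..X] O move#1: (1,0):-1/OXX/OO./..X, (1,2):+1/OXX/.OO/..X*, (2,0):-1/OXX/.O./O.X, (2,1):-1/OXX/.O./.OX
[OXX/.OO/..X] X move#2: (1,0):-1/OXX/XOO/..X*, (2,0):-1/OXX/.OO/X.X, (2,1):-1/OXX/.OO/.XX
[OXX/XOO/..X] O move#3: (2,0):+1/OXX/XOO/O.X*, (2,1):-1/OXX/XOO/.OX
[OXX/XOO/O.X] end (terminal -1, X#4); searched OXX/.O./..X to 8

value(OXX/.O./..X, O) = +1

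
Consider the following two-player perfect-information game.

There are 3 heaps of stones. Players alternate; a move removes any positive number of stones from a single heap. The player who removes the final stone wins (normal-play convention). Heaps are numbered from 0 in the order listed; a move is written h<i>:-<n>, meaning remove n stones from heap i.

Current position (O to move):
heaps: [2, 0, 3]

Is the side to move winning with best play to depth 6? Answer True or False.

[(2,0,3)] O move#1: h0:-1:-1/(1,0,3), h0:-2:-1/(0,0,3), h2:-1:+1/(2,0,2)*, h2:-2:-1/(2,0,1), h2:-3:-1/(2,0,0)
[(2,0,2)] X move#2: h0:-1:-1/(1,0,2)*, h0:-2:-1/(0,0,2), h2:-1:-1/(2,0,1), h2:-2:-1/(2,0,0)
[(1,0,2)] O move#3: h0:-1:-1/(0,0,2), h2:-1:+1/(1,0,1)*, h2:-2:-1/(1,0,0)
[(1,0,1)] X move#4: h0:-1:-1/(0,0,1)*, h2:-1:-1/(1,0,0)
[(0,0,1)] O move#5: h2:-1:+1/(0,0,0)*
[(0,0,0)] end (terminal -1, X#6); searched (2,0,3) to 6

O winning at [(2,0,3)]: True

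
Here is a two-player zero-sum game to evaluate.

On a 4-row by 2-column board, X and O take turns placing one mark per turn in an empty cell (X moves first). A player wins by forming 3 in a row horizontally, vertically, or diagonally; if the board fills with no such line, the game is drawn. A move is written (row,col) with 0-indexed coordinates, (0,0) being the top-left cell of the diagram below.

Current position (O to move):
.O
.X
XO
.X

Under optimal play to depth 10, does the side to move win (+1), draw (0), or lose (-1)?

ply 1, O at .O/.X/XO/.X | (0,0)=+0→OO/.X/XO/.X*; (1,0)=+0→.O/OX/XO/.X; (3,0)=+0→.O/.X/XO/OX
ply 2, X at OO/.X/XO/.X | (1,0)=+0→OO/XX/XO/.X*; (3,0)=+0→OO/.X/XO/XX
ply 3, O at OO/XX/XO/.X | (3,0)=+0→OO/XX/XO/OX*
ply 4: OO/XX/XO/OX is terminal +0 (X); from .O/.X/XO/.X depth 10

value(.O/.X/XO/.X, O) = 0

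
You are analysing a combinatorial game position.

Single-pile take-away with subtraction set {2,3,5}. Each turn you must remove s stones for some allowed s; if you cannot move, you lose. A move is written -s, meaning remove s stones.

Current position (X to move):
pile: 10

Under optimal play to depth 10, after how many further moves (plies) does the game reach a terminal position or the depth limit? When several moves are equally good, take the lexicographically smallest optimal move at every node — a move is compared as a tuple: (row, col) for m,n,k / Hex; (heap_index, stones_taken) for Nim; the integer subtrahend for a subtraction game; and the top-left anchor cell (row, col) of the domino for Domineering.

PV length from [10]: 3 plies

ply 1, X at 10 | -2=+1→8*; -3=+1→7; -5=-1→5
ply 2, O at 8 | -2=-1→6*; -3=-1→5; -5=-1→3
ply 3, X at 6 | -2=-1→4; -3=-1→3; -5=+1→1*
ply 4: 1 is terminal -1 (O); from 10 depth 10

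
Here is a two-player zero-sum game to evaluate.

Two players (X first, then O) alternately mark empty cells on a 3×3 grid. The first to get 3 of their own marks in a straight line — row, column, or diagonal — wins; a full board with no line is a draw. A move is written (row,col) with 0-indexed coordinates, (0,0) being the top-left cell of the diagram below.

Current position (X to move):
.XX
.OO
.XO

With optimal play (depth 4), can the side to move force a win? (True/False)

X winning at [.XX/.OO/.XO]: True

[.XX/.OO/.XO] X move#1: (0,0):+1/XXX/.OO/.XO*, (1,0):-1/.XX/XOO/.XO, (2,0):-1/.XX/.OO/XXO
[XXX/.OO/.XO] end (terminal -1, O#2); searched .XX/.OO/.XO to 4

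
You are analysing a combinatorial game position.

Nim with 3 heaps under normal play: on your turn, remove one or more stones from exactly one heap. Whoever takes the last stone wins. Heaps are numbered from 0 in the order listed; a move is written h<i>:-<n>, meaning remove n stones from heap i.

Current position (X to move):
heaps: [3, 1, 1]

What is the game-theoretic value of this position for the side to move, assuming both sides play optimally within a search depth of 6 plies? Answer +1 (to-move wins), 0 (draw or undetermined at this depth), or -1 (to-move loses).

ply 1, X at (3,1,1) | h0:-1=-1→(2,1,1); h0:-2=-1→(1,1,1); h0:-3=+1→(0,1,1)*; h1:-1=-1→(3,0,1); h2:-1=-1→(3,1,0)
ply 2, O at (0,1,1) | h1:-1=-1→(0,0,1)*; h2:-1=-1→(0,1,0)
ply 3, X at (0,0,1) | h2:-1=+1→(0,0,0)*
ply 4: (0,0,0) is terminal -1 (O); from (3,1,1) depth 6

value((3,1,1), X) = +1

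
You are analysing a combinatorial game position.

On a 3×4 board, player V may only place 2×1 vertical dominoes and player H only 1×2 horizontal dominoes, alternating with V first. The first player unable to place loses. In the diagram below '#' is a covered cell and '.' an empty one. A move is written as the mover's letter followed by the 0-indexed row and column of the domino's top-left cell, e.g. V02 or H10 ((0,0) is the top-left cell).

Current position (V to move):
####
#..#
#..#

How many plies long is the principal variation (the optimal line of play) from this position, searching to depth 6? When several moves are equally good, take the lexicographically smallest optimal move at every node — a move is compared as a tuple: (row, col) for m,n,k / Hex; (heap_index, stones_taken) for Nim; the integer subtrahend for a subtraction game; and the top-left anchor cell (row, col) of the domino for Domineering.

[####/#..#/#..#] V move#1: V11:+1/####/##.#/##.#*, V12:+1/####/#.##/#.##
[####/##.#/##.#] end (terminal -1, H#2); searched ####/#..#/#..# to 6

PV length from [####/#..#/#..#]: 1 ply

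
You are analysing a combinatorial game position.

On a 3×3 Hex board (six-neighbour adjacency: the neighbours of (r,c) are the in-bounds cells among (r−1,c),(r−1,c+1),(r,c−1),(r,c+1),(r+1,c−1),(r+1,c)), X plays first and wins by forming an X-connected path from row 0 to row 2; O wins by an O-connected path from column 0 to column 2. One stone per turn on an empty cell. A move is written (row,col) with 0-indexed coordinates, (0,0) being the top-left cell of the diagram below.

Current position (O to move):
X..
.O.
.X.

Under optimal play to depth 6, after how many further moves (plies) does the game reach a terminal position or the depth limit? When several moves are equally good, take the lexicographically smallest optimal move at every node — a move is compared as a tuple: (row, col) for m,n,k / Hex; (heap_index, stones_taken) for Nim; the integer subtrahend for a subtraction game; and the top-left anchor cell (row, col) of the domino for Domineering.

ply 1, O at X../.O./.X. | (0,1)=+1→XO./.O./.X.*; (0,2)=+1→X.O/.O./.X.; (1,0)=+1→X../OO./.X.; (1,2)=+1→X../.OO/.X.; (2,0)=+1→X../.O./OX.; (2,2)=+1→X../.O./.XO
ply 2, X at XO./.O./.X. | (0,2)=-1→XOX/.O./.X.*; (1,0)=-1→XO./XO./.X.; (1,2)=-1→XO./.OX/.X.; (2,0)=-1→XO./.O./XX.; (2,2)=-1→XO./.O./.XX
ply 3, O at XOX/.O./.X. | (1,0)=-1→XOX/OO./.X.; (1,2)=+1→XOX/.OO/.X.*; (2,0)=-1→XOX/.O./OX.; (2,2)=-1→XOX/.O./.XO
ply 4, X at XOX/.OO/.X. | (1,0)=-1→XOX/XOO/.X.*; (2,0)=-1→XOX/.OO/XX.; (2,2)=-1→XOX/.OO/.XX
ply 5, O at XOX/XOO/.X. | (2,0)=+1→XOX/XOO/OX.*; (2,2)=-1→XOX/XOO/.XO
ply 6: XOX/XOO/OX. is terminal -1 (X); from X../.O./.X. depth 6

PV length from [X../.O./.X.]: 5 plies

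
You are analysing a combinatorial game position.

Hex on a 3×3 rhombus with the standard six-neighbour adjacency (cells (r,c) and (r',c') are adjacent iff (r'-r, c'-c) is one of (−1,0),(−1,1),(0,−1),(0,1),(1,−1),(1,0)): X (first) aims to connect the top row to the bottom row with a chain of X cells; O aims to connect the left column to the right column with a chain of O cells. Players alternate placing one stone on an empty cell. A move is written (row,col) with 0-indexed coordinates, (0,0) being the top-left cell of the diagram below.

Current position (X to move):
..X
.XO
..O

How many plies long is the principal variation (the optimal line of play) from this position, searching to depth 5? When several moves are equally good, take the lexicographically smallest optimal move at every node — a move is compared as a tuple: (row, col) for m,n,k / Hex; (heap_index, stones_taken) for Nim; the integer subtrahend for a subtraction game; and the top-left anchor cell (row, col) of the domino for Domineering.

p1 X@[..X/.XO/..O]: (0,0)[X.X/.XO/..O]+1* (0,1)[.XX/.XO/..O]+1 (1,0)[..X/XXO/..O]+1 (2,0)[..X/.XO/X.O]+1 (2,1)[..X/.XO/.XO]+1
p2 O@[X.X/.XO/..O]: (0,1)[XOX/.XO/..O]-1* (1,0)[X.X/OXO/..O]-1 (2,0)[X.X/.XO/O.O]-1 (2,1)[X.X/.XO/.OO]-1
p3 X@[XOX/.XO/..O]: (1,0)[XOX/XXO/..O]+1* (2,0)[XOX/.XO/X.O]+1 (2,1)[XOX/.XO/.XO]+1
p4 O@[XOX/XXO/..O]: (2,0)[XOX/XXO/O.O]-1* (2,1)[XOX/XXO/.OO]-1
p5 X@[XOX/XXO/O.O]: (2,1)[XOX/XXO/OXO]+1*
p6 O@[XOX/XXO/OXO] terminal -1; root [..X/.XO/..O] d5

PV length from [..X/.XO/..O]: 5 plies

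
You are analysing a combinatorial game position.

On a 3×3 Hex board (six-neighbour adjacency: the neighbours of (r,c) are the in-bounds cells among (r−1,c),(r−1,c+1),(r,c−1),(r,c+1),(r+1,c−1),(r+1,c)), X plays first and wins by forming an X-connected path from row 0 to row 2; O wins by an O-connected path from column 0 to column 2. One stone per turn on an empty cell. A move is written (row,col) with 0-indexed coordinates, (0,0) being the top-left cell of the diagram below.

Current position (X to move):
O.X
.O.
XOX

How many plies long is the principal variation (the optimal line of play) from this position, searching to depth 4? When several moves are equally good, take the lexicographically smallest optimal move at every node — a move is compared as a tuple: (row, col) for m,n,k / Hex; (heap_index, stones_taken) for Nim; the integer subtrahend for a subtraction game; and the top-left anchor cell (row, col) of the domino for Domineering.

ply 1, X at O.X/.O./XOX | (0,1)=+1→OXX/.O./XOX*; (1,0)=+1→O.X/XO./XOX; (1,2)=+1→O.X/.OX/XOX
ply 2, O at OXX/.O./XOX | (1,0)=-1→OXX/OO./XOX*; (1,2)=-1→OXX/.OO/XOX
ply 3, X at OXX/OO./XOX | (1,2)=+1→OXX/OOX/XOX*
ply 4: OXX/OOX/XOX is terminal -1 (O); from O.X/.O./XOX depth 4

PV length from [O.X/.O./XOX]: 3 plies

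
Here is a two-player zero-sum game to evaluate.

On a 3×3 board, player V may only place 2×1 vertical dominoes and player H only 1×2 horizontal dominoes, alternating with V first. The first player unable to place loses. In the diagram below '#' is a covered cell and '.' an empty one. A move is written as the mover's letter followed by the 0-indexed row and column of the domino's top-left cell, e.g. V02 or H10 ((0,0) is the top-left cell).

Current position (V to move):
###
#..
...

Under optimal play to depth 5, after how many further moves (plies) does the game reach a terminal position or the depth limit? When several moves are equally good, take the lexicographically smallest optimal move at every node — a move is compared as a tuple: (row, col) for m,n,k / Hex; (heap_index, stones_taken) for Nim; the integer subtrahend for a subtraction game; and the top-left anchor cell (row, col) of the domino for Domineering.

[###/#../...] V move#1: V11:+1/###/##./.#.*, V12:-1/###/#.#/..#
[###/##./.#.] end (terminal -1, H#2); searched ###/#../... to 5

PV length from [###/#../...]: 1 ply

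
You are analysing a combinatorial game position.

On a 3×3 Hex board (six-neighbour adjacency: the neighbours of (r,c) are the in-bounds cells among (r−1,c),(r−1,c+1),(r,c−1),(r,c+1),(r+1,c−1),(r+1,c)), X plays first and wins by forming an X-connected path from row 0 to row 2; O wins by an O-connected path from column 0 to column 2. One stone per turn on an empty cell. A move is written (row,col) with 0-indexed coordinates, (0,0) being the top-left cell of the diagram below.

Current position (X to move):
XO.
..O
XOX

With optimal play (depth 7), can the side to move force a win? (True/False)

[XO./..O/XOX] X move#1: (0,2):+1/XOX/..O/XOX*, (1,0):+1/XO./X.O/XOX, (1,1):+1/XO./.XO/XOX
[XOX/..O/XOX] O move#2: (1,0):-1/XOX/O.O/XOX*, (1,1):-1/XOX/.OO/XOX
[XOX/O.O/XOX] X move#3: (1,1):+1/XOX/OXO/XOX*
[XOX/OXO/XOX] end (terminal -1, O#4); searched XO./..O/XOX to 7

X winning at [XO./..O/XOX]: True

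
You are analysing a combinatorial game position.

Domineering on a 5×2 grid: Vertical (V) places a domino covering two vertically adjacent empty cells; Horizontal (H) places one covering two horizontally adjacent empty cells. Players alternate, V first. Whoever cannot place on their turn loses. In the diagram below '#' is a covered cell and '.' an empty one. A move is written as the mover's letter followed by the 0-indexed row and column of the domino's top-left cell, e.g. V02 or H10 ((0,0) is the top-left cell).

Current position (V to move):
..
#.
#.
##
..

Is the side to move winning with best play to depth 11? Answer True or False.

ply 1, V at ../#./#./##/.. | V01=-1→.#/##/#./##/..*; V11=-1→../##/##/##/..
ply 2, H at .#/##/#./##/.. | H40=+1→.#/##/#./##/##*
ply 3: .#/##/#./##/## is terminal -1 (V); from ../#./#./##/.. depth 11

V winning at [../#./#./##/..]: False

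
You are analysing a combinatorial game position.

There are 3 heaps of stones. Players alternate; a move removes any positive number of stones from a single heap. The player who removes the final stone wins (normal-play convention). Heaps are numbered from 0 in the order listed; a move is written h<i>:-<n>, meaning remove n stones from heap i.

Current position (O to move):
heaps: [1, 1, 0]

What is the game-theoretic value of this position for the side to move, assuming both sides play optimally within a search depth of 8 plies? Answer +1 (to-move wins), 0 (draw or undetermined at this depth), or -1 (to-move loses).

value((1,1,0), O) = -1

p1 O@[(1,1,0)]: h0:-1[(0,1,0)]-1* h1:-1[(1,0,0)]-1
p2 X@[(0,1,0)]: h1:-1[(0,0,0)]+1*
p3 O@[(0,0,0)] terminal -1; root [(1,1,0)] d8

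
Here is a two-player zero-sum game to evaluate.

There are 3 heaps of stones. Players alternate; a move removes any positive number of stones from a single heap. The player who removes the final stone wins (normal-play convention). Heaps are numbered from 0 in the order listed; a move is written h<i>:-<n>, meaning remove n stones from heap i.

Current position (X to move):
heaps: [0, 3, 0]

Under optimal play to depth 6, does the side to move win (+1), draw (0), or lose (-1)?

[(0,3,0)] X move#1: h1:-1:-1/(0,2,0), h1:-2:-1/(0,1,0), h1:-3:+1/(0,0,0)*
[(0,0,0)] end (terminal -1, O#2); searched (0,3,0) to 6

value((0,3,0), X) = +1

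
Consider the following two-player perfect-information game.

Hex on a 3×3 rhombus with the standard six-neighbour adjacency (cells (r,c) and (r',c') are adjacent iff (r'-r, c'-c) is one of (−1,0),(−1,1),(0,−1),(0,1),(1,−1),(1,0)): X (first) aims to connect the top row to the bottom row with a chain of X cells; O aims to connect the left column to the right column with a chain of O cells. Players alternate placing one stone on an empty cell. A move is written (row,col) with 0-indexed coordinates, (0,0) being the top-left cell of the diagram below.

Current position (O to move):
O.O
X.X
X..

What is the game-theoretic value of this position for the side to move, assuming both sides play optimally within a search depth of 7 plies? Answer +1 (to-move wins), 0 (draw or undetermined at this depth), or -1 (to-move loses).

[O.O/X.X/X..] O move#1: (0,1):+1/OOO/X.X/X..*, (1,1):-1/O.O/XOX/X.., (2,1):-1/O.O/X.X/XO., (2,2):-1/O.O/X.X/X.O
[OOO/X.X/X..] end (terminal -1, X#2); searched O.O/X.X/X.. to 7

value(O.O/X.X/X.., O) = +1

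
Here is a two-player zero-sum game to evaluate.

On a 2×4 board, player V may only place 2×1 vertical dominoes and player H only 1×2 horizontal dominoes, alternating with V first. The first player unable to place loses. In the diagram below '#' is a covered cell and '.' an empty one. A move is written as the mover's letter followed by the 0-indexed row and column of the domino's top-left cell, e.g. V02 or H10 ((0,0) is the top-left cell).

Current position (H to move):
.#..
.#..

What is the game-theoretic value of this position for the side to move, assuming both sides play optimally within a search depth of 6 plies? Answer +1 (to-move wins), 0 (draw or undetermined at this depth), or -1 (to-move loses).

value(.#../.#.., H) = +1

p1 H@[.#../.#..]: H02[.###/.#..]+1* H12[.#../.###]+1
p2 V@[.###/.#..]: V00[####/##..]-1*
p3 H@[####/##..]: H12[####/####]+1*
p4 V@[####/####] terminal -1; root [.#../.#..] d6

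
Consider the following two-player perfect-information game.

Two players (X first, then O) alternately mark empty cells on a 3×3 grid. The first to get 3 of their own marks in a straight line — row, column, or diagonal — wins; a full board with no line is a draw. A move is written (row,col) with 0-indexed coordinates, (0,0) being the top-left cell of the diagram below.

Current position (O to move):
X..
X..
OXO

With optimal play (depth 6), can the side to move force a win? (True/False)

[X../X../OXO] O move#1: (0,1):+0/XO./X../OXO, (0,2):+1/X.O/X../OXO*, (1,1):+0/X../XO./OXO, (1,2):+0/X../X.O/OXO
[X.O/X../OXO] X move#2: (0,1):-1/XXO/X../OXO*, (1,1):-1/X.O/XX./OXO, (1,2):-1/X.O/X.X/OXO
[XXO/X../OXO] O move#3: (1,1):+1/XXO/XO./OXO*, (1,2):+1/XXO/X.O/OXO
[XXO/XO./OXO] end (terminal -1, X#4); searched X../X../OXO to 6

O winning at [X../X../OXO]: True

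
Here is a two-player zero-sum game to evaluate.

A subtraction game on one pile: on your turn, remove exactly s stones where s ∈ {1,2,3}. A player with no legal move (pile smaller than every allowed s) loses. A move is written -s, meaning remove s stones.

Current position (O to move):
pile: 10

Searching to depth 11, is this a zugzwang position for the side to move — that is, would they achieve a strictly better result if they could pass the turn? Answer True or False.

p1 O@[10]: -1[9]-1 -2[8]+1* -3[7]-1
p2 X@[8]: -1[7]-1* -2[6]-1 -3[5]-1
p3 O@[7]: -1[6]-1 -2[5]-1 -3[4]+1*
p4 X@[4]: -1[3]-1* -2[2]-1 -3[1]-1
p5 O@[3]: -1[2]-1 -2[1]-1 -3[0]+1*
p6 X@[0] terminal -1; root [10] d11
pass branch (X moves first from the same position):
  | p1 X@[10]: -1[9]-1 -2[8]+1* -3[7]-1
  | p2 O@[8]: -1[7]-1* -2[6]-1 -3[5]-1
  | p3 X@[7]: -1[6]-1 -2[5]-1 -3[4]+1*
  | p4 O@[4]: -1[3]-1* -2[2]-1 -3[1]-1
  | p5 X@[3]: -1[2]-1 -2[1]-1 -3[0]+1*
  | p6 O@[0] terminal -1; root [10] d11
O moving scores +1; O passing scores -1

zugzwang(10, O) = False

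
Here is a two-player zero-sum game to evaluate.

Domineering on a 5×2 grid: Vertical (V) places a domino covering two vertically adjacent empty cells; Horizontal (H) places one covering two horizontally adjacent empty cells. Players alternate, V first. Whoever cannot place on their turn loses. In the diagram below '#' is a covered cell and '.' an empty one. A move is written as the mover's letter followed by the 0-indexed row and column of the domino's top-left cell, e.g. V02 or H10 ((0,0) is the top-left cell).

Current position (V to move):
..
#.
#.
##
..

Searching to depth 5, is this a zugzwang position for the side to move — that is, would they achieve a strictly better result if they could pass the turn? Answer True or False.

zugzwang(../#./#./##/.., V) = False

[../#./#./##/..] V move#1: V01:-1/.#/##/#./##/..*, V11:-1/../##/##/##/..
[.#/##/#./##/..] H move#2: H40:+1/.#/##/#./##/##*
[.#/##/#./##/##] end (terminal -1, V#3); searched ../#./#./##/.. to 5
pass branch (H moves first from the same position):
  | [../#./#./##/..] H move#1: H00:+1/##/#./#./##/..*, H40:-1/../#./#./##/##
  | [##/#./#./##/..] V move#2: V11:-1/##/##/##/##/..*
  | [##/##/##/##/..] H move#3: H40:+1/##/##/##/##/##*
  | [##/##/##/##/##] end (terminal -1, V#4); searched ../#./#./##/.. to 5
V moving scores -1; V passing scores -1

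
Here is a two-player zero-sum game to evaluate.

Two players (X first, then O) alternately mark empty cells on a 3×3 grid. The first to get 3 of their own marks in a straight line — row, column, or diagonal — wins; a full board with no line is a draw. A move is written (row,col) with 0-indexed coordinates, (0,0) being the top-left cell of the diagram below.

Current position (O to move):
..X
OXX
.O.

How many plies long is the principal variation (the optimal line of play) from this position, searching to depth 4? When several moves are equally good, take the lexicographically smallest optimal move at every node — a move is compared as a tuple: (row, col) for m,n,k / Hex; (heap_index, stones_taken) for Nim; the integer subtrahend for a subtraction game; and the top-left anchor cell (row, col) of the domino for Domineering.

[..X/OXX/.O.] O move#1: (0,0):-1/O.X/OXX/.O.*, (0,1):-1/.OX/OXX/.O., (2,0):-1/..X/OXX/OO., (2,2):-1/..X/OXX/.OO
[O.X/OXX/.O.] X move#2: (0,1):-1/OXX/OXX/.O., (2,0):+1/O.X/OXX/XO.*, (2,2):+1/O.X/OXX/.OX
[O.X/OXX/XO.] end (terminal -1, O#3); searched ..X/OXX/.O. to 4

PV length from [..X/OXX/.O.]: 2 plies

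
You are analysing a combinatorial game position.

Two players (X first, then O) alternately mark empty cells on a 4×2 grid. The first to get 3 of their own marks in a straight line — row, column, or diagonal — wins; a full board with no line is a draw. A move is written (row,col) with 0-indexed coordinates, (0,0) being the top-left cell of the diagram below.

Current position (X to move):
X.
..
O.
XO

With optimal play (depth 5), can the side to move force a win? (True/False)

p1 X@[X./../O./XO]: (0,1)[XX/../O./XO]+0* (1,0)[X./X./O./XO]+0 (1,1)[X./.X/O./XO]+0 (2,1)[X./../OX/XO]+0
p2 O@[XX/../O./XO]: (1,0)[XX/O./O./XO]+0* (1,1)[XX/.O/O./XO]+0 (2,1)[XX/../OO/XO]+0
p3 X@[XX/O./O./XO]: (1,1)[XX/OX/O./XO]+0* (2,1)[XX/O./OX/XO]+0
p4 O@[XX/OX/O./XO]: (2,1)[XX/OX/OO/XO]+0*
p5 X@[XX/OX/OO/XO] terminal +0; root [X./../O./XO] d5

X winning at [X./../O./XO]: False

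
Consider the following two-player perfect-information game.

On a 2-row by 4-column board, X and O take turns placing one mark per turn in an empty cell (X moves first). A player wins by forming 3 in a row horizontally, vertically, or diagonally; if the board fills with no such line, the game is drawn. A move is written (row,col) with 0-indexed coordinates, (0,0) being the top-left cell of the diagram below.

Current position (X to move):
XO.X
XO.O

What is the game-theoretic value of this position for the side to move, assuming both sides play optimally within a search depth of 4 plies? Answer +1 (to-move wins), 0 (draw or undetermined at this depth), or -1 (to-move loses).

value(XO.X/XO.O, X) = 0

[XO.X/XO.O] X move#1: (0,2):-1/XOXX/XO.O, (1,2):+0/XO.X/XOXO*
[XO.X/XOXO] O move#2: (0,2):+0/XOOX/XOXO*
[XOOX/XOXO] end (terminal +0, X#3); searched XO.X/XO.O to 4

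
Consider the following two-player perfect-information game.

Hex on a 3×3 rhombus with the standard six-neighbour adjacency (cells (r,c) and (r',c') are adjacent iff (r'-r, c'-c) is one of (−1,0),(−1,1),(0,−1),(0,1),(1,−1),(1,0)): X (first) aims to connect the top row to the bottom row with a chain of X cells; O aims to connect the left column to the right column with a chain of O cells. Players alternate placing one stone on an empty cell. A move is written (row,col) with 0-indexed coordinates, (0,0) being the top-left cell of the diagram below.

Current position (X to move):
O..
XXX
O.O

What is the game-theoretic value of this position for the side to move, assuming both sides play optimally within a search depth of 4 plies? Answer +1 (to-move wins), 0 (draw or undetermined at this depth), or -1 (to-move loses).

ply 1, X at O../XXX/O.O | (0,1)=-1→OX./XXX/O.O; (0,2)=-1→O.X/XXX/O.O; (2,1)=+1→O../XXX/OXO*
ply 2, O at O../XXX/OXO | (0,1)=-1→OO./XXX/OXO*; (0,2)=-1→O.O/XXX/OXO
ply 3, X at OO./XXX/OXO | (0,2)=+1→OOX/XXX/OXO*
ply 4: OOX/XXX/OXO is terminal -1 (O); from O../XXX/O.O depth 4

value(O../XXX/O.O, X) = +1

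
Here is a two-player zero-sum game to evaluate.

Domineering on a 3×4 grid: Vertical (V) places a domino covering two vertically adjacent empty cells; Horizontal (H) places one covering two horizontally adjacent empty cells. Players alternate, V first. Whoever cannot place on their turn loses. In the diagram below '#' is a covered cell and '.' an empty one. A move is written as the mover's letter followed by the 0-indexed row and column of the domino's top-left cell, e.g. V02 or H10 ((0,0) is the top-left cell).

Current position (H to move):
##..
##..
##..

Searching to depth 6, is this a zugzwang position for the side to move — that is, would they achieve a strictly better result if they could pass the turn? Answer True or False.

zugzwang(##../##../##.., H) = False

ply 1, H at ##../##../##.. | H02=-1→####/##../##..; H12=+1→##../####/##..*; H22=-1→##../##../####
ply 2: ##../####/##.. is terminal -1 (V); from ##../##../##.. depth 6
if H skipped the turn, V would face:
~ ply 1, V at ##../##../##.. | V02=+1→###./###./##..*; V03=+1→##.#/##.#/##..; V12=+1→##../###./###.; V13=+1→##../##.#/##.#
~ ply 2, H at ###./###./##.. | H22=-1→###./###./####*
~ ply 3, V at ###./###./#### | V03=+1→####/####/####*
~ ply 4: ####/####/#### is terminal -1 (H); from ##../##../##.. depth 6
compare (H): move=+1 vs pass=-1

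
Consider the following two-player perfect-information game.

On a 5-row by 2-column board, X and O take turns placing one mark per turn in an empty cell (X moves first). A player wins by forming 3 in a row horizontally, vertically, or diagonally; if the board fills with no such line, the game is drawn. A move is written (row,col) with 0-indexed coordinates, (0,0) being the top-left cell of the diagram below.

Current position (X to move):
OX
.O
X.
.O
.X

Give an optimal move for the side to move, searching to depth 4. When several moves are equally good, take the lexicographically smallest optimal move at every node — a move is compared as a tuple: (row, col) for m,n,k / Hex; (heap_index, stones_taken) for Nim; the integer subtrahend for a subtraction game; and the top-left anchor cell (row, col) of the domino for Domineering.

ply 1, X at OX/.O/X./.O/.X | (1,0)=-1→OX/XO/X./.O/.X; (2,1)=+0→OX/.O/XX/.O/.X*; (3,0)=-1→OX/.O/X./XO/.X; (4,0)=-1→OX/.O/X./.O/XX
ply 2, O at OX/.O/XX/.O/.X | (1,0)=+0→OX/OO/XX/.O/.X*; (3,0)=+0→OX/.O/XX/OO/.X; (4,0)=+0→OX/.O/XX/.O/OX
ply 3, X at OX/OO/XX/.O/.X | (3,0)=+0→OX/OO/XX/XO/.X*; (4,0)=+0→OX/OO/XX/.O/XX
ply 4, O at OX/OO/XX/XO/.X | (4,0)=+0→OX/OO/XX/XO/OX*
ply 5: OX/OO/XX/XO/OX is terminal +0 (X); from OX/.O/X./.O/.X depth 4

X's best at [OX/.O/X./.O/.X]: (2,1)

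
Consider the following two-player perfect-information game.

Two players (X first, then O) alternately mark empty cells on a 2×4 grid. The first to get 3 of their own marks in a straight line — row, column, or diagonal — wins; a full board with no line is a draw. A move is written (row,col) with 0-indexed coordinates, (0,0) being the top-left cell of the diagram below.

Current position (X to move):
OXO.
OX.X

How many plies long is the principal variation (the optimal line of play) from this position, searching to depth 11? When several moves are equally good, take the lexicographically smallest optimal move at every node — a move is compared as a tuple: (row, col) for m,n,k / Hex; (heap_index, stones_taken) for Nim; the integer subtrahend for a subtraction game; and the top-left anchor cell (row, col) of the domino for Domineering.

p1 X@[OXO./OX.X]: (0,3)[OXOX/OX.X]+0 (1,2)[OXO./OXXX]+1*
p2 O@[OXO./OXXX] terminal -1; root [OXO./OX.X] d11

PV length from [OXO./OX.X]: 1 ply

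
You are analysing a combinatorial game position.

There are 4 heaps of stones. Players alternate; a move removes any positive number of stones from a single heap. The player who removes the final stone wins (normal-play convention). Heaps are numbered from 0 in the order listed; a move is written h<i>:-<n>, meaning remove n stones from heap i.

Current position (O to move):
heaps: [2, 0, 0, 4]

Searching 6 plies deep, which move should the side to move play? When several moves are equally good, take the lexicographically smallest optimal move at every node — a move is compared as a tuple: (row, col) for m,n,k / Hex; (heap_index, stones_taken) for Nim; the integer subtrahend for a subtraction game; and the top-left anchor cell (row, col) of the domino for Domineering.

O's best at [(2,0,0,4)]: h3:-2

[(2,0,0,4)] O move#1: h0:-1:-1/(1,0,0,4), h0:-2:-1/(0,0,0,4), h3:-1:-1/(2,0,0,3), h3:-2:+1/(2,0,0,2)*, h3:-3:-1/(2,0,0,1), h3:-4:-1/(2,0,0,0)
[(2,0,0,2)] X move#2: h0:-1:-1/(1,0,0,2)*, h0:-2:-1/(0,0,0,2), h3:-1:-1/(2,0,0,1), h3:-2:-1/(2,0,0,0)
[(1,0,0,2)] O move#3: h0:-1:-1/(0,0,0,2), h3:-1:+1/(1,0,0,1)*, h3:-2:-1/(1,0,0,0)
[(1,0,0,1)] X move#4: h0:-1:-1/(0,0,0,1)*, h3:-1:-1/(1,0,0,0)
[(0,0,0,1)] O move#5: h3:-1:+1/(0,0,0,0)*
[(0,0,0,0)] end (terminal -1, X#6); searched (2,0,0,4) to 6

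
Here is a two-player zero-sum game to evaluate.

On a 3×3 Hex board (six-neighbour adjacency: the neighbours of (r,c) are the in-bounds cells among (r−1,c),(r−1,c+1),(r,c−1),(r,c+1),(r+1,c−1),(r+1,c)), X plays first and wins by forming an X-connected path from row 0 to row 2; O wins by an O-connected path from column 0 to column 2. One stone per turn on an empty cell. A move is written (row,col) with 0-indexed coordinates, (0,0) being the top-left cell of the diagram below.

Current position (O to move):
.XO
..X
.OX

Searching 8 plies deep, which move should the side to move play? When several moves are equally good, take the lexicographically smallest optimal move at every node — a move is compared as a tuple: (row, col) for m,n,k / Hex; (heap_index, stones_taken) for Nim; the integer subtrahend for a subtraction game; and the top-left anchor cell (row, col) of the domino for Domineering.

O's best at [.XO/..X/.OX]: (1,1)

[.XO/..X/.OX] O move#1: (0,0):-1/OXO/..X/.OX, (1,0):-1/.XO/O.X/.OX, (1,1):+1/.XO/.OX/.OX*, (2,0):-1/.XO/..X/OOX
[.XO/.OX/.OX] X move#2: (0,0):-1/XXO/.OX/.OX*, (1,0):-1/.XO/XOX/.OX, (2,0):-1/.XO/.OX/XOX
[XXO/.OX/.OX] O move#3: (1,0):+1/XXO/OOX/.OX*, (2,0):+1/XXO/.OX/OOX
[XXO/OOX/.OX] end (terminal -1, X#4); searched .XO/..X/.OX to 8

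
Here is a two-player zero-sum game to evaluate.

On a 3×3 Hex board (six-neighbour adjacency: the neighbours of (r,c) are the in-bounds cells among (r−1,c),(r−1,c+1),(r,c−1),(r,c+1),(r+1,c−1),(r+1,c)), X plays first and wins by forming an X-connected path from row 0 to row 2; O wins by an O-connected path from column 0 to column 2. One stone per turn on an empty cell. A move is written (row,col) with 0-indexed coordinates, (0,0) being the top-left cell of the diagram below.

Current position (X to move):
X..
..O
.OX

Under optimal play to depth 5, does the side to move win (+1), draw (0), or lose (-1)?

value(X../..O/.OX, X) = +1

p1 X@[X../..O/.OX]: (0,1)[XX./..O/.OX]-1 (0,2)[X.X/..O/.OX]-1 (1,0)[X../X.O/.OX]-1 (1,1)[X../.XO/.OX]-1 (2,0)[X../..O/XOX]+1*
p2 O@[X../..O/XOX]: (0,1)[XO./..O/XOX]-1* (0,2)[X.O/..O/XOX]-1 (1,0)[X../O.O/XOX]-1 (1,1)[X../.OO/XOX]-1
p3 X@[XO./..O/XOX]: (0,2)[XOX/..O/XOX]+1* (1,0)[XO./X.O/XOX]+1 (1,1)[XO./.XO/XOX]+1
p4 O@[XOX/..O/XOX]: (1,0)[XOX/O.O/XOX]-1* (1,1)[XOX/.OO/XOX]-1
p5 X@[XOX/O.O/XOX]: (1,1)[XOX/OXO/XOX]+1*
p6 O@[XOX/OXO/XOX] terminal -1; root [X../..O/.OX] d5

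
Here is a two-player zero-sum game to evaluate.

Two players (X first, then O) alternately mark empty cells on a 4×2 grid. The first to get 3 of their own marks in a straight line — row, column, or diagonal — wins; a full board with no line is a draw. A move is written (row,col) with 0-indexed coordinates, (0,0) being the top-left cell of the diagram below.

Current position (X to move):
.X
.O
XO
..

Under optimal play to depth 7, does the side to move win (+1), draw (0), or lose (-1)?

value(.X/.O/XO/.., X) = 0

[.X/.O/XO/..] X move#1: (0,0):-1/XX/.O/XO/.., (1,0):-1/.X/XO/XO/.., (3,0):-1/.X/.O/XO/X., (3,1):+0/.X/.O/XO/.X*
[.X/.O/XO/.X] O move#2: (0,0):+0/OX/.O/XO/.X*, (1,0):+0/.X/OO/XO/.X, (3,0):+0/.X/.O/XO/OX
[OX/.O/XO/.X] X move#3: (1,0):+0/OX/XO/XO/.X*, (3,0):+0/OX/.O/XO/XX
[OX/XO/XO/.X] O move#4: (3,0):+0/OX/XO/XO/OX*
[OX/XO/XO/OX] end (terminal +0, X#5); searched .X/.O/XO/.. to 7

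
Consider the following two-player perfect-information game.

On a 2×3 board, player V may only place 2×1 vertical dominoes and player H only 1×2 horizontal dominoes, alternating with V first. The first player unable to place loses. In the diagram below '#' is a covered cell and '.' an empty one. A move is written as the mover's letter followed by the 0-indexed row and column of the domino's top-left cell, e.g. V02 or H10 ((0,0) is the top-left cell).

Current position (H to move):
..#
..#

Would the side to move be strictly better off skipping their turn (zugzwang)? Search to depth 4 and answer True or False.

zugzwang(..#/..#, H) = False

[..#/..#] H move#1: H00:+1/###/..#*, H10:+1/..#/###
[###/..#] end (terminal -1, V#2); searched ..#/..# to 4
pass branch (V moves first from the same position):
  | [..#/..#] V move#1: V00:+1/#.#/#.#*, V01:+1/.##/.##
  | [#.#/#.#] end (terminal -1, H#2); searched ..#/..# to 4
H moving scores +1; H passing scores -1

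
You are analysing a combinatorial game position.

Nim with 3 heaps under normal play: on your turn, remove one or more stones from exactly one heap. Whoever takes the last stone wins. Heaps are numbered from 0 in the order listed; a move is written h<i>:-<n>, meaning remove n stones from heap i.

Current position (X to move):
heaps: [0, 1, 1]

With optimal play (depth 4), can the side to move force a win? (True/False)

X winning at [(0,1,1)]: False

[(0,1,1)] X move#1: h1:-1:-1/(0,0,1)*, h2:-1:-1/(0,1,0)
[(0,0,1)] O move#2: h2:-1:+1/(0,0,0)*
[(0,0,0)] end (terminal -1, X#3); searched (0,1,1) to 4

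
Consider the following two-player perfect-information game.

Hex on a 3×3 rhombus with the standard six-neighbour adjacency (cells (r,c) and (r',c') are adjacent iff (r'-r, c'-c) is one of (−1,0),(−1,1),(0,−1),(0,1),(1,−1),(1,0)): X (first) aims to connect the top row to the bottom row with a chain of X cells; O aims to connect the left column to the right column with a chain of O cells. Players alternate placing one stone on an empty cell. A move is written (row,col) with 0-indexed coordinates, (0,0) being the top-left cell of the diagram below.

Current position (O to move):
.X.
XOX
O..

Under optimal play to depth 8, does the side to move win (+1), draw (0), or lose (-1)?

ply 1, O at .X./XOX/O.. | (0,0)=-1→OX./XOX/O..; (0,2)=+1→.XO/XOX/O..*; (2,1)=+1→.X./XOX/OO.; (2,2)=+1→.X./XOX/O.O
ply 2: .XO/XOX/O.. is terminal -1 (X); from .X./XOX/O.. depth 8

value(.X./XOX/O.., O) = +1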